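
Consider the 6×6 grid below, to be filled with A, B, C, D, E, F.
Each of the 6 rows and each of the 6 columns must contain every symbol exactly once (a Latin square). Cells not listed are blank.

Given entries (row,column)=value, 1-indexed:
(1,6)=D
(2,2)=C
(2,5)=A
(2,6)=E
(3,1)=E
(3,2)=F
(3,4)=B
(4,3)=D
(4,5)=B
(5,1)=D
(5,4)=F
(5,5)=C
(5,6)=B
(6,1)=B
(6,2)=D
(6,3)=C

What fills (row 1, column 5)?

E

Row 2, column 1: row 2 has {A, C, E} and column 1 has {B, D, E}, leaving only F.
Row 2, column 3: row 2 has {A, C, E, F} and column 3 has {C, D}, leaving only B.
Row 2, column 4: row 2 has {A, B, C, E, F} and column 4 has {B, F}, leaving only D.
Row 3, column 3: row 3 has {B, E, F} and column 3 has {B, C, D}, leaving only A.
Row 3, column 5: row 3 has {A, B, E, F} and column 5 has {A, B, C}, leaving only D.
Row 3, column 6: row 3 has {A, B, D, E, F} and column 6 has {B, D, E}, leaving only C.
Row 5, column 3: row 5 has {B, C, D, F} and column 3 has {A, B, C, D}, leaving only E.
Row 1, column 3: row 1 has {D} and column 3 has {A, B, C, D, E}, leaving only F.
Row 1 already has {D, F} and column 5 already has {A, B, C, D}, so row 1, column 5 must be E.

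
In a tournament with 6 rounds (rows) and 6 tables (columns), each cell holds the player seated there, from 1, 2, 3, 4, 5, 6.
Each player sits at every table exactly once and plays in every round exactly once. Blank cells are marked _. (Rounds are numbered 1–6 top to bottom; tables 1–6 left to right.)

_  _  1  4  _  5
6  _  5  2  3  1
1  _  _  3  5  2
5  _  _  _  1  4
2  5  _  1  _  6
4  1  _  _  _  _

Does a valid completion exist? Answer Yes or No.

Yes

No round or table among the givens repeats a symbol, and propagating forced cells runs into no contradiction.
One valid completion exists (for instance, 3 2 1 4 6 5 / 6 4 5 2 3 1 / 1 6 4 3 5 2 / 5 3 2 6 1 4 / 2 5 3 1 4 6 / 4 1 6 5 2 3).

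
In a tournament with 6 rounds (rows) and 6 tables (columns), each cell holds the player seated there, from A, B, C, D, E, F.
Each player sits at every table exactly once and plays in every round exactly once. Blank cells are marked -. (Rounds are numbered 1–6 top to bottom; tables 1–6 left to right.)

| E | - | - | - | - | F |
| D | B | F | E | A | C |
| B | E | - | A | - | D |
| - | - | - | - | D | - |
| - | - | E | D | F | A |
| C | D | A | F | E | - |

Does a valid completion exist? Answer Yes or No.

Round 5, table 1: round 5 together with table 1 already contain {A, B, C, D, E, F} — every symbol — so nothing can go there. The grid has no valid completion.

No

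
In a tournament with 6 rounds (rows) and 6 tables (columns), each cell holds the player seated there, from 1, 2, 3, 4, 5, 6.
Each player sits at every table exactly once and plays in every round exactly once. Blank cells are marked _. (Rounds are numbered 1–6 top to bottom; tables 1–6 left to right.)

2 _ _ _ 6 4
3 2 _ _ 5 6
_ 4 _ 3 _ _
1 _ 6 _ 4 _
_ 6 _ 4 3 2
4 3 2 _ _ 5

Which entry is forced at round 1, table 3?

3

Round 2, table 4: round 2 has {2, 3, 5, 6} and table 4 has {3, 4}, leaving only 1.
Round 1, table 4: round 1 has {2, 4, 6} and table 4 has {1, 3, 4}, leaving only 5.
Round 1, table 2: round 1 has {2, 4, 5, 6} and table 2 has {2, 3, 4, 6}, leaving only 1.
Round 1 already has {1, 2, 4, 5, 6} and table 3 already has {2, 6}, so round 1, table 3 must be 3.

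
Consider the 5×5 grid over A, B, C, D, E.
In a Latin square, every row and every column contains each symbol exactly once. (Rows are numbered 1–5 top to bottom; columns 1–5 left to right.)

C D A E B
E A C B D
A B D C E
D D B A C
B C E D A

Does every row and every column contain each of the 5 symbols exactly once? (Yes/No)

No

Row 4 contains D twice (at columns 1 and 2), so it is not a permutation.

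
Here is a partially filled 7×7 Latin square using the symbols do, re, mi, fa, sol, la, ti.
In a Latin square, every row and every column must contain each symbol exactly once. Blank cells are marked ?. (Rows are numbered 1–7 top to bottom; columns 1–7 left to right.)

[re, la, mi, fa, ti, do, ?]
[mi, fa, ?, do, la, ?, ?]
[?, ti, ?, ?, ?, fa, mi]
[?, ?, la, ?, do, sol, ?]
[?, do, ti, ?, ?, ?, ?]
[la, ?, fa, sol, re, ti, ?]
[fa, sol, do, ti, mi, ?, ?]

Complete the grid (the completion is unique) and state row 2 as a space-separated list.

Row 2, column 6: row 2 has {do, mi, fa, la} and column 6 has {do, fa, sol, ti}, leaving only re.
Row 2, column 3: row 2 has {do, re, mi, fa, la} and column 3 has {do, mi, fa, la, ti}, leaving only sol.
Row 2, column 7: row 2 has {do, re, mi, fa, sol, la} and column 7 has {mi}, leaving only ti.
So row 2 reads: mi fa sol do la re ti.

mi fa sol do la re ti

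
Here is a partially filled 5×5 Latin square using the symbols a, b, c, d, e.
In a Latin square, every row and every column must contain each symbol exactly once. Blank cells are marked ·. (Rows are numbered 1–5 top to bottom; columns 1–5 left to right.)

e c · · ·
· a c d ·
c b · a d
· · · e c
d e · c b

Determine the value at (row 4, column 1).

Row 1, column 4: row 1 has {c, e} and column 4 has {a, c, d, e}, leaving only b.
Row 1, column 5: row 1 has {b, c, e} and column 5 has {b, c, d}, leaving only a.
Row 1, column 3: row 1 has {a, b, c, e} and column 3 has {c}, leaving only d.
Row 2, column 1: row 2 has {a, c, d} and column 1 has {c, d, e}, leaving only b.
Row 4 already has {c, e} and column 1 already has {b, c, d, e}, so row 4, column 1 must be a.

a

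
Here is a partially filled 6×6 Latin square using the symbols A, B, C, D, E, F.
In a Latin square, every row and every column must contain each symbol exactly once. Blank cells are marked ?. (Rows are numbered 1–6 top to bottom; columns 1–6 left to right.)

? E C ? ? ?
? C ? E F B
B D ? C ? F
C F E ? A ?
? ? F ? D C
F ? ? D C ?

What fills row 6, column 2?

A

Row 1, column 5: row 1 has {C, E} and column 5 has {A, C, D, F}, leaving only B.
Row 3, column 3: row 3 has {B, C, D, F} and column 3 has {C, E, F}, leaving only A.
Row 2, column 3: row 2 has {B, C, E, F} and column 3 has {A, C, E, F}, leaving only D.
Row 2, column 1: row 2 has {B, C, D, E, F} and column 1 has {B, C, F}, leaving only A.
Row 1, column 1: row 1 has {B, C, E} and column 1 has {A, B, C, F}, leaving only D.
Row 1, column 6: row 1 has {B, C, D, E} and column 6 has {B, C, F}, leaving only A.
Row 1, column 4: row 1 has {A, B, C, D, E} and column 4 has {C, D, E}, leaving only F.
Row 3, column 5: row 3 has {A, B, C, D, F} and column 5 has {A, B, C, D, F}, leaving only E.
Row 4, column 4: row 4 has {A, C, E, F} and column 4 has {C, D, E, F}, leaving only B.
Row 4, column 6: row 4 has {A, B, C, E, F} and column 6 has {A, B, C, F}, leaving only D.
Row 5, column 1: row 5 has {C, D, F} and column 1 has {A, B, C, D, F}, leaving only E.
Row 5, column 4: row 5 has {C, D, E, F} and column 4 has {B, C, D, E, F}, leaving only A.
Row 5, column 2: row 5 has {A, C, D, E, F} and column 2 has {C, D, E, F}, leaving only B.
Row 6 already has {C, D, F} and column 2 already has {B, C, D, E, F}, so row 6, column 2 must be A.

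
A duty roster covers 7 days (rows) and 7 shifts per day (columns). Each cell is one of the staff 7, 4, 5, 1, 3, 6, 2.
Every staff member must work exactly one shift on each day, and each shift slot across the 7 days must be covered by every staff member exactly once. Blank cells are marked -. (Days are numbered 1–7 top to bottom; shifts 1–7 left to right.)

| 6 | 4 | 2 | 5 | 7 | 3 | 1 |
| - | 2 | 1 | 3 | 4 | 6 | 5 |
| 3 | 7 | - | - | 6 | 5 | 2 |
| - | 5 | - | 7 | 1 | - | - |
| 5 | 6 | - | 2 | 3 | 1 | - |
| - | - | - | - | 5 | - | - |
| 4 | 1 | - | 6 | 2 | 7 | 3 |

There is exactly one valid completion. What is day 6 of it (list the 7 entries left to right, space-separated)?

Day 6, shift 2: day 6 has {5} and shift 2 has {7, 4, 5, 1, 6, 2}, leaving only 3.
Day 2, shift 1: day 2 has {4, 5, 1, 3, 6, 2} and shift 1 has {4, 5, 3, 6}, leaving only 7.
Day 3, shift 3: day 3 has {7, 5, 3, 6, 2} and shift 3 has {1, 2}, leaving only 4.
Day 3, shift 4: day 3 has {7, 4, 5, 3, 6, 2} and shift 4 has {7, 5, 3, 6, 2}, leaving only 1.
Day 6, shift 4: day 6 has {5, 3} and shift 4 has {7, 5, 1, 3, 6, 2}, leaving only 4.
Day 6, shift 6: day 6 has {4, 5, 3} and shift 6 has {7, 5, 1, 3, 6}, leaving only 2.
Day 6, shift 1: day 6 has {4, 5, 3, 2} and shift 1 has {7, 4, 5, 3, 6}, leaving only 1.
Day 4, shift 1: day 4 has {7, 5, 1} and shift 1 has {7, 4, 5, 1, 3, 6}, leaving only 2.
Day 4, shift 6: day 4 has {7, 5, 1, 2} and shift 6 has {7, 5, 1, 3, 6, 2}, leaving only 4.
Day 4, shift 7: day 4 has {7, 4, 5, 1, 2} and shift 7 has {5, 1, 3, 2}, leaving only 6.
Day 6, shift 7: day 6 has {4, 5, 1, 3, 2} and shift 7 has {5, 1, 3, 6, 2}, leaving only 7.
Day 6, shift 3: day 6 has {7, 4, 5, 1, 3, 2} and shift 3 has {4, 1, 2}, leaving only 6.
So day 6 reads: 1 3 6 4 5 2 7.

1 3 6 4 5 2 7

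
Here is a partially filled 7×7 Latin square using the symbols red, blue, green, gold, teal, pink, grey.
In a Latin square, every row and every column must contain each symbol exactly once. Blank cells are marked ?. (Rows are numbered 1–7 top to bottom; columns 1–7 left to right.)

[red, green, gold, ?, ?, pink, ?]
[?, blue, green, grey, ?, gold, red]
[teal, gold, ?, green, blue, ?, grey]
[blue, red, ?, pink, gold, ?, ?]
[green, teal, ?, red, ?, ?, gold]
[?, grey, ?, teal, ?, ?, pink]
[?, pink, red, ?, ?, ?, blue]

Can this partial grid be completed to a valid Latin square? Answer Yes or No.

Yes

No row or column among the givens repeats a symbol, and propagating forced cells runs into no contradiction.
One valid completion exists (for instance, red green gold blue grey pink teal / pink blue green grey teal gold red / teal gold pink green blue red grey / blue red teal pink gold grey green / green teal grey red pink blue gold / gold grey blue teal red green pink / grey pink red gold green teal blue).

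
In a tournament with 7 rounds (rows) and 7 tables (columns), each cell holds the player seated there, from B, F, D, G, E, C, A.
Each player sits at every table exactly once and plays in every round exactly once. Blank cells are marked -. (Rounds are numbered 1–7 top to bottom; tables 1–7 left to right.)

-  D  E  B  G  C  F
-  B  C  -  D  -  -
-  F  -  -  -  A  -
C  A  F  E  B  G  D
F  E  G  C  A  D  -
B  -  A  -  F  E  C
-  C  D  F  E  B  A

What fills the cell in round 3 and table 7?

Round 1, table 1: round 1 has {B, F, D, G, E, C} and table 1 has {B, F, C}, leaving only A.
Round 2, table 6: round 2 has {B, D, C} and table 6 has {B, D, G, E, C, A}, leaving only F.
Round 3, table 3: round 3 has {F, A} and table 3 has {F, D, G, E, C, A}, leaving only B.
Round 3, table 5: round 3 has {B, F, A} and table 5 has {B, F, D, G, E, A}, leaving only C.
Round 5, table 7: round 5 has {F, D, G, E, C, A} and table 7 has {F, D, C, A}, leaving only B.
Round 6, table 2: round 6 has {B, F, E, C, A} and table 2 has {B, F, D, E, C, A}, leaving only G.
Round 6, table 4: round 6 has {B, F, G, E, C, A} and table 4 has {B, F, E, C}, leaving only D.
Round 3, table 4: round 3 has {B, F, C, A} and table 4 has {B, F, D, E, C}, leaving only G.
Round 3 already has {B, F, G, C, A} and table 7 already has {B, F, D, C, A}, so round 3, table 7 must be E.

E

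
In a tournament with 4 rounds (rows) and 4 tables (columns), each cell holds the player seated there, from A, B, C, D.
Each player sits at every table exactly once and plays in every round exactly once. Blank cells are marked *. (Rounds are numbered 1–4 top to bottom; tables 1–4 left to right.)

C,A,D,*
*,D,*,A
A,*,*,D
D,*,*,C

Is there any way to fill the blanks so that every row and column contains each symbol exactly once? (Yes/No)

Yes

No round or table among the givens repeats a symbol, and propagating forced cells runs into no contradiction.
One valid completion exists (for instance, C A D B / B D C A / A C B D / D B A C).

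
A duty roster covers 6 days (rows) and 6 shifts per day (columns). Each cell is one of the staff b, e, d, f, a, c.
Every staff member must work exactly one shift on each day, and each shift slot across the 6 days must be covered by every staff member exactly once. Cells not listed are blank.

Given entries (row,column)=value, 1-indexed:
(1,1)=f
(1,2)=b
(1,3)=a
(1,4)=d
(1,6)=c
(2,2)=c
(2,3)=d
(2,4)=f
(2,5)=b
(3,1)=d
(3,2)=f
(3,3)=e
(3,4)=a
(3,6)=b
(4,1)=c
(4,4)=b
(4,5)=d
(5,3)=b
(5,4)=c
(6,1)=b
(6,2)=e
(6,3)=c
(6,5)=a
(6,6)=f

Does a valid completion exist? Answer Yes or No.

No

Day 6, shift 4: day 6 together with shift 4 already contain {b, e, d, f, a, c} — every symbol — so nothing can go there. The grid has no valid completion.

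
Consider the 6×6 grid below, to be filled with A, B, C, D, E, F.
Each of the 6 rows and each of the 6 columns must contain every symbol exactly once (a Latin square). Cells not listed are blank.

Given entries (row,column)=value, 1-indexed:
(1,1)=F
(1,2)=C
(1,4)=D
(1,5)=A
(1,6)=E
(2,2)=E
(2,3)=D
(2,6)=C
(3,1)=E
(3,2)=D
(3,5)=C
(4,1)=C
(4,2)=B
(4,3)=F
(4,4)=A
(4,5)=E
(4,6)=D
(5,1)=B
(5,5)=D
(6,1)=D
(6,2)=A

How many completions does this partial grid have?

4

Row 1, column 3: eliminating its row and column leaves {B}.
Row 2, column 1: eliminating its row and column leaves {A}.
Row 2, column 4: eliminating its row and column leaves {B, F}.
Row 2, column 5: eliminating its row and column leaves {B, F}.
Row 3, column 3: eliminating its row and column leaves {A, B}.
Row 3, column 4: eliminating its row and column leaves {B, F}.
Row 3, column 6: eliminating its row and column leaves {A, B, F}.
Row 5, column 2: eliminating its row and column leaves {F}.
Row 5, column 3: eliminating its row and column leaves {A, C, E}.
Row 5, column 4: eliminating its row and column leaves {C, E, F}.
Row 5, column 6: eliminating its row and column leaves {A, F}.
Row 6, column 3: eliminating its row and column leaves {B, C, E}.
Row 6, column 4: eliminating its row and column leaves {B, C, E, F}.
Row 6, column 5: eliminating its row and column leaves {B, F}.
Row 6, column 6: eliminating its row and column leaves {B, F}.
Enumerating the assignments across these blanks that avoid any row or column repeat gives 4 completions.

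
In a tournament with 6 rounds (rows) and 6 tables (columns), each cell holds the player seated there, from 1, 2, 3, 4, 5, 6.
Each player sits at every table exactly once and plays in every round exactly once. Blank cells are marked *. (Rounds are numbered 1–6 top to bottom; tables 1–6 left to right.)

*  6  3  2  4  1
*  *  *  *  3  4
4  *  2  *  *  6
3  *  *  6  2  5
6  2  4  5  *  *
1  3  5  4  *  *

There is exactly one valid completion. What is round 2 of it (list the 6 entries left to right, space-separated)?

2 5 6 1 3 4

Round 2, table 4: round 2 has {3, 4} and table 4 has {2, 4, 5, 6}, leaving only 1.
Round 2, table 2: round 2 has {1, 3, 4} and table 2 has {2, 3, 6}, leaving only 5.
Round 2, table 1: round 2 has {1, 3, 4, 5} and table 1 has {1, 3, 4, 6}, leaving only 2.
Round 2, table 3: round 2 has {1, 2, 3, 4, 5} and table 3 has {2, 3, 4, 5}, leaving only 6.
So round 2 reads: 2 5 6 1 3 4.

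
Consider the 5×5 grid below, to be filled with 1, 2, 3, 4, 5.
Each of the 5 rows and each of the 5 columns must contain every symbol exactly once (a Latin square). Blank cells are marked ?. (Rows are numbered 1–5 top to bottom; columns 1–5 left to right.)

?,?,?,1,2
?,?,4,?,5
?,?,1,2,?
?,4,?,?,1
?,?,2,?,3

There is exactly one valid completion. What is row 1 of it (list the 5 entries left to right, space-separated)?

4 3 5 1 2

Row 2, column 4: row 2 has {4, 5} and column 4 has {1, 2}, leaving only 3.
Row 3, column 5: row 3 has {1, 2} and column 5 has {1, 2, 3, 5}, leaving only 4.
Row 4, column 4: row 4 has {1, 4} and column 4 has {1, 2, 3}, leaving only 5.
Row 4, column 3: row 4 has {1, 4, 5} and column 3 has {1, 2, 4}, leaving only 3.
Row 1, column 3: row 1 has {1, 2} and column 3 has {1, 2, 3, 4}, leaving only 5.
Row 1, column 2: row 1 has {1, 2, 5} and column 2 has {4}, leaving only 3.
Row 1, column 1: row 1 has {1, 2, 3, 5} and column 1 has {}, leaving only 4.
So row 1 reads: 4 3 5 1 2.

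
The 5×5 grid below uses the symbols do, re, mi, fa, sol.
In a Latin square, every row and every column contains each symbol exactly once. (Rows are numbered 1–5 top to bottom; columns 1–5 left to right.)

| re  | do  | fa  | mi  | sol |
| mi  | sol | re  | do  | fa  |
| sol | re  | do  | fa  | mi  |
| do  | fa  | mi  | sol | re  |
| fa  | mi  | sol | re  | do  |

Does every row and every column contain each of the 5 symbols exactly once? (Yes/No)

Yes

Each row is a permutation of the 5 symbols, and so is each column.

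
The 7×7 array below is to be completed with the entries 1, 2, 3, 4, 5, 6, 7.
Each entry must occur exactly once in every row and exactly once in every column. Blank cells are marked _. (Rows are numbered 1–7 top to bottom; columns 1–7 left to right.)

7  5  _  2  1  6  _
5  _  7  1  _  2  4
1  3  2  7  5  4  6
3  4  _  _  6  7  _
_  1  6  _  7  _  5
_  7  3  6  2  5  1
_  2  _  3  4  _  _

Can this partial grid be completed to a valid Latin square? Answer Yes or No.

Yes

No row or column among the givens repeats a symbol, and propagating forced cells runs into no contradiction.
One valid completion exists (for instance, 7 5 4 2 1 6 3 / 5 6 7 1 3 2 4 / 1 3 2 7 5 4 6 / 3 4 1 5 6 7 2 / 2 1 6 4 7 3 5 / 4 7 3 6 2 5 1 / 6 2 5 3 4 1 7).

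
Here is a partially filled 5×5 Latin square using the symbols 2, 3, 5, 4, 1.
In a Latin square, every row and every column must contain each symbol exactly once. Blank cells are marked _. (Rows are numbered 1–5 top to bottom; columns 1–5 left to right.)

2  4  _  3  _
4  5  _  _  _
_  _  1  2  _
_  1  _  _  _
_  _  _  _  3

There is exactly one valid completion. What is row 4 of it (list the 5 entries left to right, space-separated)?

Row 1, column 3: row 1 has {2, 3, 4} and column 3 has {1}, leaving only 5.
Row 1, column 5: row 1 has {2, 3, 5, 4} and column 5 has {3}, leaving only 1.
Row 2, column 4: row 2 has {5, 4} and column 4 has {2, 3}, leaving only 1.
Row 2, column 5: row 2 has {5, 4, 1} and column 5 has {3, 1}, leaving only 2.
Row 2, column 3: row 2 has {2, 5, 4, 1} and column 3 has {5, 1}, leaving only 3.
Row 3, column 2: row 3 has {2, 1} and column 2 has {5, 4, 1}, leaving only 3.
Row 3, column 1: row 3 has {2, 3, 1} and column 1 has {2, 4}, leaving only 5.
Row 4, column 1: row 4 has {1} and column 1 has {2, 5, 4}, leaving only 3.
Row 3, column 5: row 3 has {2, 3, 5, 1} and column 5 has {2, 3, 1}, leaving only 4.
Row 4, column 5: row 4 has {3, 1} and column 5 has {2, 3, 4, 1}, leaving only 5.
Row 4, column 4: row 4 has {3, 5, 1} and column 4 has {2, 3, 1}, leaving only 4.
Row 4, column 3: row 4 has {3, 5, 4, 1} and column 3 has {3, 5, 1}, leaving only 2.
So row 4 reads: 3 1 2 4 5.

3 1 2 4 5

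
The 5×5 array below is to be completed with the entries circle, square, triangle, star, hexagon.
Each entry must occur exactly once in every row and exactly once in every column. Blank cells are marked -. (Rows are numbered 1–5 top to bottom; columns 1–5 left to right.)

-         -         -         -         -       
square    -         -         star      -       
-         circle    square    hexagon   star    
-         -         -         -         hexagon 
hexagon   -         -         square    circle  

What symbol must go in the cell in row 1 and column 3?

hexagon

Row 2, column 5: row 2 has {square, star} and column 5 has {circle, star, hexagon}, leaving only triangle.
Row 1, column 5: row 1 has {} and column 5 has {circle, triangle, star, hexagon}, leaving only square.
Row 2, column 2: row 2 has {square, triangle, star} and column 2 has {circle}, leaving only hexagon.
Row 2, column 3: row 2 has {square, triangle, star, hexagon} and column 3 has {square}, leaving only circle.
Row 3, column 1: row 3 has {circle, square, star, hexagon} and column 1 has {square, hexagon}, leaving only triangle.
Row 1, column 3 is narrowed to {triangle, star, hexagon}.
If it were triangle, then row 1, column 4 would be left with no valid symbol.
If it were star, then row 1, column 4 would be left with no valid symbol.
So row 1, column 3 must be hexagon.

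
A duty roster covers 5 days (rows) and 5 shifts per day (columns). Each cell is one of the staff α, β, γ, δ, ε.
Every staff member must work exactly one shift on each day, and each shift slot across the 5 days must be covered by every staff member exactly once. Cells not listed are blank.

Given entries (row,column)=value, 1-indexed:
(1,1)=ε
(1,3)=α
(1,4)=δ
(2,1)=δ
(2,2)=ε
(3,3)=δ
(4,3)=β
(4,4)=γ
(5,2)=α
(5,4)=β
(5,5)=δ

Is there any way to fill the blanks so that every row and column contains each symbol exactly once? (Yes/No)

Yes

No day or shift among the givens repeats a symbol, and propagating forced cells runs into no contradiction.
One valid completion exists (for instance, ε β α δ γ / δ ε γ α β / β γ δ ε α / α δ β γ ε / γ α ε β δ).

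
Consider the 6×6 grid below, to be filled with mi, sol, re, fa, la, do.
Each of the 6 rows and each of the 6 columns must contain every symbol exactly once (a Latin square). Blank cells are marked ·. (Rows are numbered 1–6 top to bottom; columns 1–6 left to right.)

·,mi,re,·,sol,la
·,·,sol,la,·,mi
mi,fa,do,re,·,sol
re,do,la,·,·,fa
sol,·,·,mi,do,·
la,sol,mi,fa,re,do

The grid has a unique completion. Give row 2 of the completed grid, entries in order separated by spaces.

Row 2, column 2: row 2 has {mi, sol, la} and column 2 has {mi, sol, fa, do}, leaving only re.
Row 2, column 5: row 2 has {mi, sol, re, la} and column 5 has {sol, re, do}, leaving only fa.
Row 2, column 1: row 2 has {mi, sol, re, fa, la} and column 1 has {mi, sol, re, la}, leaving only do.
So row 2 reads: do re sol la fa mi.

do re sol la fa mi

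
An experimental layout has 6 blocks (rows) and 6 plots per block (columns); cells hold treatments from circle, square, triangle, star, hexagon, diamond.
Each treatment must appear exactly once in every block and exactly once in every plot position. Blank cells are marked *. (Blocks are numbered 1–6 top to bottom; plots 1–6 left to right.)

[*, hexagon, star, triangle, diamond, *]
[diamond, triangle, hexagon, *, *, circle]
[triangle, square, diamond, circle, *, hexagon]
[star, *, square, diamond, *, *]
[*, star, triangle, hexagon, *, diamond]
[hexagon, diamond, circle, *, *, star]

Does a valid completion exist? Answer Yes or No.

Yes

No block or plot among the givens repeats a symbol, and propagating forced cells runs into no contradiction.
One valid completion exists (for instance, circle hexagon star triangle diamond square / diamond triangle hexagon star square circle / triangle square diamond circle star hexagon / star circle square diamond hexagon triangle / square star triangle hexagon circle diamond / hexagon diamond circle square triangle star).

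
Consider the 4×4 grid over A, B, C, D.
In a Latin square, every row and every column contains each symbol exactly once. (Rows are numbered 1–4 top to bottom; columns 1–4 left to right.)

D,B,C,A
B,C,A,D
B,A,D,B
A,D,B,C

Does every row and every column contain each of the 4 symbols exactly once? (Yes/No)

Column 1 contains B twice (at rows 2 and 3), so it is not a permutation.

No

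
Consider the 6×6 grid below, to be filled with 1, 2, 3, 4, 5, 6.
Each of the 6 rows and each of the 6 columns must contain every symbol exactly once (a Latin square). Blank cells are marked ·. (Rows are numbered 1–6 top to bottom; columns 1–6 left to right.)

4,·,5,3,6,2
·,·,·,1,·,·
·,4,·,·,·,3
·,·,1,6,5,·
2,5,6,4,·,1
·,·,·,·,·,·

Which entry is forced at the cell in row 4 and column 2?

2

Row 1, column 2: row 1 has {2, 3, 4, 5, 6} and column 2 has {4, 5}, leaving only 1.
Row 3, column 3: row 3 has {3, 4} and column 3 has {1, 5, 6}, leaving only 2.
Row 3, column 4: row 3 has {2, 3, 4} and column 4 has {1, 3, 4, 6}, leaving only 5.
Row 3, column 5: row 3 has {2, 3, 4, 5} and column 5 has {5, 6}, leaving only 1.
Row 3, column 1: row 3 has {1, 2, 3, 4, 5} and column 1 has {2, 4}, leaving only 6.
Row 4, column 1: row 4 has {1, 5, 6} and column 1 has {2, 4, 6}, leaving only 3.
Row 4 already has {1, 3, 5, 6} and column 2 already has {1, 4, 5}, so row 4, column 2 must be 2.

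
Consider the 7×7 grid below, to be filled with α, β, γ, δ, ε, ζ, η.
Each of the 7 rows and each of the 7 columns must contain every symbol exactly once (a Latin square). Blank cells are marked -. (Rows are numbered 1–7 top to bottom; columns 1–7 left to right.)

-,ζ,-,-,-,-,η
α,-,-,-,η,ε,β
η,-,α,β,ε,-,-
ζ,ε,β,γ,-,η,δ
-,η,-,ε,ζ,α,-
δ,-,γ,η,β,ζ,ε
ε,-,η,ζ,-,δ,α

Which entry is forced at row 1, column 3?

Row 2, column 4: row 2 has {α, β, ε, η} and column 4 has {β, γ, ε, ζ, η}, leaving only δ.
Row 1, column 4: row 1 has {ζ, η} and column 4 has {β, γ, δ, ε, ζ, η}, leaving only α.
Row 2, column 2: row 2 has {α, β, δ, ε, η} and column 2 has {ε, ζ, η}, leaving only γ.
Row 2, column 3: row 2 has {α, β, γ, δ, ε, η} and column 3 has {α, β, γ, η}, leaving only ζ.
Row 3, column 2: row 3 has {α, β, ε, η} and column 2 has {γ, ε, ζ, η}, leaving only δ.
Row 3, column 6: row 3 has {α, β, δ, ε, η} and column 6 has {α, δ, ε, ζ, η}, leaving only γ.
Row 1, column 6: row 1 has {α, ζ, η} and column 6 has {α, γ, δ, ε, ζ, η}, leaving only β.
Row 1, column 1: row 1 has {α, β, ζ, η} and column 1 has {α, δ, ε, ζ, η}, leaving only γ.
Row 1, column 5: row 1 has {α, β, γ, ζ, η} and column 5 has {β, ε, ζ, η}, leaving only δ.
Row 1 already has {α, β, γ, δ, ζ, η} and column 3 already has {α, β, γ, ζ, η}, so row 1, column 3 must be ε.

ε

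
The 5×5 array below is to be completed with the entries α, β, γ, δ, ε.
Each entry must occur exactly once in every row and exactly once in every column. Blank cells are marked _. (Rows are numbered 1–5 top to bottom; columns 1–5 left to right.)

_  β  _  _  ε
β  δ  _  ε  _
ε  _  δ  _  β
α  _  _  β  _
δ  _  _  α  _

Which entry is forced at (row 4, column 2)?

Row 1, column 1: row 1 has {β, ε} and column 1 has {α, β, δ, ε}, leaving only γ.
Row 1, column 3: row 1 has {β, γ, ε} and column 3 has {δ}, leaving only α.
Row 1, column 4: row 1 has {α, β, γ, ε} and column 4 has {α, β, ε}, leaving only δ.
Row 2, column 3: row 2 has {β, δ, ε} and column 3 has {α, δ}, leaving only γ.
Row 2, column 5: row 2 has {β, γ, δ, ε} and column 5 has {β, ε}, leaving only α.
Row 3, column 4: row 3 has {β, δ, ε} and column 4 has {α, β, δ, ε}, leaving only γ.
Row 3, column 2: row 3 has {β, γ, δ, ε} and column 2 has {β, δ}, leaving only α.
Row 4, column 3: row 4 has {α, β} and column 3 has {α, γ, δ}, leaving only ε.
Row 4 already has {α, β, ε} and column 2 already has {α, β, δ}, so row 4, column 2 must be γ.

γ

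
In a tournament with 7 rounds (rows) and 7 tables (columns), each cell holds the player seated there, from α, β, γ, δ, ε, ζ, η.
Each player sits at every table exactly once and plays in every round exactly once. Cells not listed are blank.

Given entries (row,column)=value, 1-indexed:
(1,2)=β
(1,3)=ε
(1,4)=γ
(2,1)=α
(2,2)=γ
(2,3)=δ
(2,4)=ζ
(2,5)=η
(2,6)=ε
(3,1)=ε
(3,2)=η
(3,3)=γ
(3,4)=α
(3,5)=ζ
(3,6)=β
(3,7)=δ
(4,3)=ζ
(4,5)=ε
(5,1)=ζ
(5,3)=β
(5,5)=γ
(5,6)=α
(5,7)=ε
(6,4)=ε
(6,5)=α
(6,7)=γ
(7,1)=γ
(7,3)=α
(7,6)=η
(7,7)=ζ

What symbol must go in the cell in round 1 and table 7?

Round 1, table 5: round 1 has {β, γ, ε} and table 5 has {α, γ, ε, ζ, η}, leaving only δ.
Round 1, table 1: round 1 has {β, γ, δ, ε} and table 1 has {α, γ, ε, ζ}, leaving only η.
Round 1 already has {β, γ, δ, ε, η} and table 7 already has {γ, δ, ε, ζ}, so round 1, table 7 must be α.

α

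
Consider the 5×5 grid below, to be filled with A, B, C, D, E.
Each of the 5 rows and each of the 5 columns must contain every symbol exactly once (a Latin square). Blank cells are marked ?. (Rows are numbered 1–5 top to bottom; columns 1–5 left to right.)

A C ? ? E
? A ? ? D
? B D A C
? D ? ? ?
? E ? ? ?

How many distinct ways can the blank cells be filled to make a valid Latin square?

Row 1, column 3: eliminating its row and column leaves {B}.
Row 1, column 4: eliminating its row and column leaves {B, D}.
Row 2, column 1: eliminating its row and column leaves {B, C, E}.
Row 2, column 3: eliminating its row and column leaves {B, C, E}.
Row 2, column 4: eliminating its row and column leaves {B, C, E}.
Row 3, column 1: eliminating its row and column leaves {E}.
Row 4, column 1: eliminating its row and column leaves {B, C, E}.
Row 4, column 3: eliminating its row and column leaves {A, B, C, E}.
Row 4, column 4: eliminating its row and column leaves {B, C, E}.
Row 4, column 5: eliminating its row and column leaves {A, B}.
Row 5, column 1: eliminating its row and column leaves {B, C, D}.
Row 5, column 3: eliminating its row and column leaves {A, B, C}.
Row 5, column 4: eliminating its row and column leaves {B, C, D}.
Row 5, column 5: eliminating its row and column leaves {A, B}.
Enumerating the assignments across these blanks that avoid any row or column repeat gives 3 completions.

3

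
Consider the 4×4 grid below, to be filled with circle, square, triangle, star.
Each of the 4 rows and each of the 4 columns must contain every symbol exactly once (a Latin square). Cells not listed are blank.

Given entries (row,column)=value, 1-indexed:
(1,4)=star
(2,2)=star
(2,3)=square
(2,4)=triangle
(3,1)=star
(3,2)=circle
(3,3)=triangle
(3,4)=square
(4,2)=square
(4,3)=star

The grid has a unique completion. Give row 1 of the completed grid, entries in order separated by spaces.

Row 1, column 2: row 1 has {star} and column 2 has {circle, square, star}, leaving only triangle.
Row 1, column 3: row 1 has {triangle, star} and column 3 has {square, triangle, star}, leaving only circle.
Row 1, column 1: row 1 has {circle, triangle, star} and column 1 has {star}, leaving only square.
So row 1 reads: square triangle circle star.

square triangle circle star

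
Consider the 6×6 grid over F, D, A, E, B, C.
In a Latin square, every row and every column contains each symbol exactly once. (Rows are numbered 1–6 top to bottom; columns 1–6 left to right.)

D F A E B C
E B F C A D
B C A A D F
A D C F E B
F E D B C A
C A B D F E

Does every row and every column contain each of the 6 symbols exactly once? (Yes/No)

Row 3 contains A twice (at columns 3 and 4), so it is not a permutation.

No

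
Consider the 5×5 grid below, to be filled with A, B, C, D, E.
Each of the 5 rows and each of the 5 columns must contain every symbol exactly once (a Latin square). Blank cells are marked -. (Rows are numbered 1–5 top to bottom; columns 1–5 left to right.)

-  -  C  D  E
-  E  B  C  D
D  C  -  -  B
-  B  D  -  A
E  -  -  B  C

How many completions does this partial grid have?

1

Row 1, column 1: eliminating its row and column leaves {A, B}.
Row 1, column 2: eliminating its row and column leaves {A}.
Row 2, column 1: eliminating its row and column leaves {A}.
Row 3, column 3: eliminating its row and column leaves {A, E}.
Row 3, column 4: eliminating its row and column leaves {A, E}.
Row 4, column 1: eliminating its row and column leaves {C}.
Row 4, column 4: eliminating its row and column leaves {E}.
Row 5, column 2: eliminating its row and column leaves {A, D}.
Row 5, column 3: eliminating its row and column leaves {A}.
Only one assignment across all blanks avoids any row or column repeat, giving 1 completion.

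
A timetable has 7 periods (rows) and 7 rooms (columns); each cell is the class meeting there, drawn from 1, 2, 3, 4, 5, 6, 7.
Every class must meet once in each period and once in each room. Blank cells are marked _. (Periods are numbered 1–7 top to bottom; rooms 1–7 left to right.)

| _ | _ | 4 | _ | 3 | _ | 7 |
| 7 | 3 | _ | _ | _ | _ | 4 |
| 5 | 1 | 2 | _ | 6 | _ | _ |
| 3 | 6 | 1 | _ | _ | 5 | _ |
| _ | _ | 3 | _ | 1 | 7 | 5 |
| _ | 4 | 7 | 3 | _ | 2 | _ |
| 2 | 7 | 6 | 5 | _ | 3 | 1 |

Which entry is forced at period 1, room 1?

6

Period 2, room 3: period 2 has {3, 4, 7} and room 3 has {1, 2, 3, 4, 6, 7}, leaving only 5.
Period 2, room 5: period 2 has {3, 4, 5, 7} and room 5 has {1, 3, 6}, leaving only 2.
Period 3, room 6: period 3 has {1, 2, 5, 6} and room 6 has {2, 3, 5, 7}, leaving only 4.
Period 3, room 4: period 3 has {1, 2, 4, 5, 6} and room 4 has {3, 5}, leaving only 7.
Period 3, room 7: period 3 has {1, 2, 4, 5, 6, 7} and room 7 has {1, 4, 5, 7}, leaving only 3.
Period 4, room 7: period 4 has {1, 3, 5, 6} and room 7 has {1, 3, 4, 5, 7}, leaving only 2.
Period 4, room 4: period 4 has {1, 2, 3, 5, 6} and room 4 has {3, 5, 7}, leaving only 4.
Period 4, room 5: period 4 has {1, 2, 3, 4, 5, 6} and room 5 has {1, 2, 3, 6}, leaving only 7.
Period 5, room 2: period 5 has {1, 3, 5, 7} and room 2 has {1, 3, 4, 6, 7}, leaving only 2.
Period 1, room 2: period 1 has {3, 4, 7} and room 2 has {1, 2, 3, 4, 6, 7}, leaving only 5.
Period 5, room 4: period 5 has {1, 2, 3, 5, 7} and room 4 has {3, 4, 5, 7}, leaving only 6.
Period 2, room 4: period 2 has {2, 3, 4, 5, 7} and room 4 has {3, 4, 5, 6, 7}, leaving only 1.
Period 1, room 4: period 1 has {3, 4, 5, 7} and room 4 has {1, 3, 4, 5, 6, 7}, leaving only 2.
Period 2, room 6: period 2 has {1, 2, 3, 4, 5, 7} and room 6 has {2, 3, 4, 5, 7}, leaving only 6.
Period 1, room 6: period 1 has {2, 3, 4, 5, 7} and room 6 has {2, 3, 4, 5, 6, 7}, leaving only 1.
Period 1 already has {1, 2, 3, 4, 5, 7} and room 1 already has {2, 3, 5, 7}, so period 1, room 1 must be 6.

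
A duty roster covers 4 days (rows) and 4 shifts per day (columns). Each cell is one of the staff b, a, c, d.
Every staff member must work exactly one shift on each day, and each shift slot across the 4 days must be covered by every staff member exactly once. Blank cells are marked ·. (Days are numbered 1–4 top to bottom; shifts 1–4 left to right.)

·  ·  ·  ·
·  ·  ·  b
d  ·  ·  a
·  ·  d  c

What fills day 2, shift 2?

Day 1, shift 4: day 1 has {} and shift 4 has {b, a, c}, leaving only d.
Day 2, shift 2 is narrowed to {a, c, d}.
If it were a, then day 2, shift 3 would be left with no valid symbol.
If it were c, then day 2, shift 3 would be left with no valid symbol.
So day 2, shift 2 must be d.

d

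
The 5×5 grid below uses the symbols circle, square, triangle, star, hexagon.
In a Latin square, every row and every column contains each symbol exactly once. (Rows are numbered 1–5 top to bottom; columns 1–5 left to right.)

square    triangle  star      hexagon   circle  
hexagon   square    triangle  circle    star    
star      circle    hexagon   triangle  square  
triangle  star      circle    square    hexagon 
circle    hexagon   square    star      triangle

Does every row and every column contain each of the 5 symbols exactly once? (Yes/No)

Each row is a permutation of the 5 symbols, and so is each column.

Yes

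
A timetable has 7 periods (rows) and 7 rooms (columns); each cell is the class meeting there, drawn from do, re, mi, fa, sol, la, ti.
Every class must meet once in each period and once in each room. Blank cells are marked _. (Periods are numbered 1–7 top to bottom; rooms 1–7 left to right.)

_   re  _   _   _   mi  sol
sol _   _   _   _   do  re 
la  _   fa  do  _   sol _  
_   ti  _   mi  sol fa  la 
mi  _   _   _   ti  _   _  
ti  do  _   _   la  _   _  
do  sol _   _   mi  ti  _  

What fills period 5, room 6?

Period 1, room 1: period 1 has {re, mi, sol} and room 1 has {do, mi, sol, la, ti}, leaving only fa.
Period 1, room 5: period 1 has {re, mi, fa, sol} and room 5 has {mi, sol, la, ti}, leaving only do.
Period 2, room 5: period 2 has {do, re, sol} and room 5 has {do, mi, sol, la, ti}, leaving only fa.
Period 3, room 2: period 3 has {do, fa, sol, la} and room 2 has {do, re, sol, ti}, leaving only mi.
Period 2, room 2: period 2 has {do, re, fa, sol} and room 2 has {do, re, mi, sol, ti}, leaving only la.
Period 2, room 4: period 2 has {do, re, fa, sol, la} and room 4 has {do, mi}, leaving only ti.
Period 1, room 4: period 1 has {do, re, mi, fa, sol} and room 4 has {do, mi, ti}, leaving only la.
Period 1, room 3: period 1 has {do, re, mi, fa, sol, la} and room 3 has {fa}, leaving only ti.
Period 2, room 3: period 2 has {do, re, fa, sol, la, ti} and room 3 has {fa, ti}, leaving only mi.
Period 3, room 5: period 3 has {do, mi, fa, sol, la} and room 5 has {do, mi, fa, sol, la, ti}, leaving only re.
Period 3, room 7: period 3 has {do, re, mi, fa, sol, la} and room 7 has {re, sol, la}, leaving only ti.
Period 4, room 1: period 4 has {mi, fa, sol, la, ti} and room 1 has {do, mi, fa, sol, la, ti}, leaving only re.
Period 4, room 3: period 4 has {re, mi, fa, sol, la, ti} and room 3 has {mi, fa, ti}, leaving only do.
Period 5, room 2: period 5 has {mi, ti} and room 2 has {do, re, mi, sol, la, ti}, leaving only fa.
Period 5, room 7: period 5 has {mi, fa, ti} and room 7 has {re, sol, la, ti}, leaving only do.
Period 6, room 6: period 6 has {do, la, ti} and room 6 has {do, mi, fa, sol, ti}, leaving only re.
Period 5 already has {do, mi, fa, ti} and room 6 already has {do, re, mi, fa, sol, ti}, so period 5, room 6 must be la.

la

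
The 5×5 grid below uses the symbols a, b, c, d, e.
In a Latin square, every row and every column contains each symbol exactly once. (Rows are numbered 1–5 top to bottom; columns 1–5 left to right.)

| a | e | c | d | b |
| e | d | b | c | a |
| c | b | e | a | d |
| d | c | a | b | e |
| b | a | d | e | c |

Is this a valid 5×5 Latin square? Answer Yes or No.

Each row is a permutation of the 5 symbols, and so is each column.

Yes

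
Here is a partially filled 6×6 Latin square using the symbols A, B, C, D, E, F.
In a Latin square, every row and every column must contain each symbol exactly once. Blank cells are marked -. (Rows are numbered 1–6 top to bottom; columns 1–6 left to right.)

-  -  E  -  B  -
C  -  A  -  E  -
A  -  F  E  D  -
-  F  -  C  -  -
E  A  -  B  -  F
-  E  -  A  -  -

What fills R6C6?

Row 4, column 5: row 4 has {C, F} and column 5 has {B, D, E}, leaving only A.
Row 5, column 5: row 5 has {A, B, E, F} and column 5 has {A, B, D, E}, leaving only C.
Row 5, column 3: row 5 has {A, B, C, E, F} and column 3 has {A, E, F}, leaving only D.
Row 4, column 3: row 4 has {A, C, F} and column 3 has {A, D, E, F}, leaving only B.
Row 4, column 1: row 4 has {A, B, C, F} and column 1 has {A, C, E}, leaving only D.
Row 1, column 1: row 1 has {B, E} and column 1 has {A, C, D, E}, leaving only F.
Row 1, column 4: row 1 has {B, E, F} and column 4 has {A, B, C, E}, leaving only D.
Row 1, column 2: row 1 has {B, D, E, F} and column 2 has {A, E, F}, leaving only C.
Row 1, column 6: row 1 has {B, C, D, E, F} and column 6 has {F}, leaving only A.
Row 2, column 4: row 2 has {A, C, E} and column 4 has {A, B, C, D, E}, leaving only F.
Row 3, column 2: row 3 has {A, D, E, F} and column 2 has {A, C, E, F}, leaving only B.
Row 2, column 2: row 2 has {A, C, E, F} and column 2 has {A, B, C, E, F}, leaving only D.
Row 2, column 6: row 2 has {A, C, D, E, F} and column 6 has {A, F}, leaving only B.
Row 3, column 6: row 3 has {A, B, D, E, F} and column 6 has {A, B, F}, leaving only C.
Row 6 already has {A, E} and column 6 already has {A, B, C, F}, so row 6, column 6 must be D.

D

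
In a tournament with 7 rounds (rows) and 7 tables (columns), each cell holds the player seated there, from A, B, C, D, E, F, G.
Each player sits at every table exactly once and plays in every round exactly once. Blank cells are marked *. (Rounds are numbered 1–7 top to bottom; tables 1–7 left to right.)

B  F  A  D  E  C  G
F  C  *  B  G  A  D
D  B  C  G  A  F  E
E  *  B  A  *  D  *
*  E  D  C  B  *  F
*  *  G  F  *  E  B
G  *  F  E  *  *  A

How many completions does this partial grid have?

1

Round 2, table 3: eliminating its round and table leaves {E}.
Round 4, table 2: eliminating its round and table leaves {G}.
Round 4, table 5: eliminating its round and table leaves {C, F}.
Round 4, table 7: eliminating its round and table leaves {C}.
Round 5, table 1: eliminating its round and table leaves {A}.
Round 5, table 6: eliminating its round and table leaves {G}.
Round 6, table 1: eliminating its round and table leaves {A, C}.
Round 6, table 2: eliminating its round and table leaves {A, D}.
Round 6, table 5: eliminating its round and table leaves {C, D}.
Round 7, table 2: eliminating its round and table leaves {D}.
Round 7, table 5: eliminating its round and table leaves {C, D}.
Round 7, table 6: eliminating its round and table leaves {B}.
Only one assignment across all blanks avoids any round or table repeat, giving 1 completion.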